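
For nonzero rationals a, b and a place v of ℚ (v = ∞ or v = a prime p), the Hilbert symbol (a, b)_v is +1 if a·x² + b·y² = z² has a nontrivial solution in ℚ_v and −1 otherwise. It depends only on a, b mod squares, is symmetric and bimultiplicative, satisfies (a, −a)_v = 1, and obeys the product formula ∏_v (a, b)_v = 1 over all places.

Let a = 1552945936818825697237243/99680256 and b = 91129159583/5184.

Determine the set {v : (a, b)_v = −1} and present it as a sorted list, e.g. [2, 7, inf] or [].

[2, 7, 37, 47]

(a, b) ≡ (187, 1859778767) mod (ℚ^×)²; places V = {2, 3, 7, 11, 13, 17, 19, 37, 43, 47, ∞}.
(a,b)_19: α=2, u≡9; β=1, v≡12 (mod 19); (9|19)=+1, (12|19)=-1; sign (−1)^0·+1^1·-1^2 = +1.
(a,b)_∞: sgn(187)=+, sgn(1859778767)=+, so +1.
(a,b)_13: α=-2, u≡11; β=0, v≡2 (mod 13); (11|13)=-1, (2|13)=-1; sign (−1)^0·-1^0·-1^-2 = +1.
(a,b)_17: α=3, u≡11; β=1, v≡5 (mod 17); (11|17)=-1, (5|17)=-1; sign (−1)^0·-1^1·-1^3 = +1.
(a,b)_43: α=2, u≡31; β=1, v≡27 (mod 43); (31|43)=+1, (27|43)=-1; sign (−1)^0·+1^1·-1^2 = +1.
(a,b)_7: α=6, u≡5; β=3, v≡3 (mod 7); (5|7)=-1, (3|7)=-1; sign (−1)^0·-1^3·-1^6 = -1.
(a,b)_47: α=2, u≡10; β=1, v≡39 (mod 47); (10|47)=-1, (39|47)=-1; sign (−1)^0·-1^1·-1^2 = -1.
(a,b)_11: α=3, u≡2; β=1, v≡1 (mod 11); (2|11)=-1, (1|11)=+1; sign (−1)^1·-1^1·+1^3 = +1.
(a,b)_37: α=2, u≡20; β=1, v≡2 (mod 37); (20|37)=-1, (2|37)=-1; sign (−1)^0·-1^1·-1^2 = -1.
(a,b)_2: α=-16, β=-6; u≡3, v≡7 (mod 8); ε(u)ε(v)=1·1, αω(v)=-16·0, βω(u)=-6·1; sum ≡ 1  ⇒  -1.
(a,b)_3: α=-2, u≡1; β=-4, v≡2 (mod 3); (1|3)=+1, (2|3)=-1; sign (−1)^0·+1^-4·-1^-2 = +1.
|Ram(187, 1859778767)| = 4, even; anisotropic at {2, 7, 37, 47}.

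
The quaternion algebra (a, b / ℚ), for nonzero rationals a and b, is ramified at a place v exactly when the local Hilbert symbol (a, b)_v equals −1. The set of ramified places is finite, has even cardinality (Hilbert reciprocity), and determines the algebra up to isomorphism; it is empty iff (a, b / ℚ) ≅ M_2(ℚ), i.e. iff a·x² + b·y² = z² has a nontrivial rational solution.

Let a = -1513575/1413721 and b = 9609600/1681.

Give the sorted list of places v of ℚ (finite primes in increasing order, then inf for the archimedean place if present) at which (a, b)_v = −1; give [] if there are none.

[3, 13]

(a, b) ≡ (-7, 6006) mod (ℚ^×)²; places V = {2, 3, 5, 7, 11, 13, 29, 31, 41, ∞}.
(a,b)_2: α=0, β=7; u≡1, v≡3 (mod 8); ε(u)ε(v)=0·1, αω(v)=0·1, βω(u)=7·0; sum ≡ 0  ⇒  +1.
(a,b)_3: α=2, u≡2; β=1, v≡1 (mod 3); (2|3)=-1, (1|3)=+1; sign (−1)^0·-1^1·+1^2 = -1.
(a,b)_13: α=0, u≡8; β=1, v≡5 (mod 13); (8|13)=-1, (5|13)=-1; sign (−1)^0·-1^1·-1^0 = -1.
(a,b)_5: α=2, u≡2; β=2, v≡4 (mod 5); (2|5)=-1, (4|5)=+1; sign (−1)^0·-1^2·+1^2 = +1.
(a,b)_∞: sgn(-7)=−, sgn(6006)=+, so +1.
(a,b)_7: α=1, u≡5; β=1, v≡2 (mod 7); (5|7)=-1, (2|7)=+1; sign (−1)^1·-1^1·+1^1 = +1.
(a,b)_41: α=-2, u≡3; β=-2, v≡20 (mod 41); (3|41)=-1, (20|41)=+1; sign (−1)^0·-1^-2·+1^-2 = +1.
(a,b)_11: α=0, u≡3; β=1, v≡10 (mod 11); (3|11)=+1, (10|11)=-1; sign (−1)^0·+1^1·-1^0 = +1.
(a,b)_31: α=2, u≡29; β=0, v≡27 (mod 31); (29|31)=-1, (27|31)=-1; sign (−1)^0·-1^0·-1^2 = +1.
(a,b)_29: α=-2, u≡7; β=0, v≡14 (mod 29); (7|29)=+1, (14|29)=-1; sign (−1)^0·+1^0·-1^-2 = +1.
(-7, 6006 / ℚ) ramifies at {3, 13}: a division algebra.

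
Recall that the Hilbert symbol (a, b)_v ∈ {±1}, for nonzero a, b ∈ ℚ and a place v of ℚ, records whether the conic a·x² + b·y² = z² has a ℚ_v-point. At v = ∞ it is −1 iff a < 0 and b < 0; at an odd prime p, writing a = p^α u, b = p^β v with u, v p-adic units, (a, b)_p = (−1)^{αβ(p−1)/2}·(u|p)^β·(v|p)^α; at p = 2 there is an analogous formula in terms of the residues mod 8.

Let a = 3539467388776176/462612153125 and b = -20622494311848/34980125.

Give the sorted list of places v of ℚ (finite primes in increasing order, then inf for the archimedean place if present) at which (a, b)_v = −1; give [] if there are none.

[5, 11]

Mod squares: a ≡ 195, b ≡ -4290. Check v ∈ {∞, 2, 3, 5, 11, 13, 23, 29}.
v=11: a=11^4·(≡7), b=11^3·(≡6) mod 11; (7|11)=-1, (6|11)=-1; (−1)^{4·3·5}·(-1)^3·(-1)^4 = -1.
v=∞: 195 > 0 and -4290 < 0  ⇒  (a,b)_∞ = +1.
v=3: a=3^19·(≡2), b=3^11·(≡1) mod 3; (2|3)=-1, (1|3)=+1; (−1)^{19·11·1}·(-1)^11·(+1)^19 = +1.
v=23: a=23^-6·(≡20), b=23^-4·(≡10) mod 23; (20|23)=-1, (10|23)=-1; (−1)^{-6·-4·11}·(-1)^-4·(-1)^-6 = +1.
v=29: a=29^0·(≡27), b=29^2·(≡26) mod 29; (27|29)=-1, (26|29)=-1; (−1)^{0·2·14}·(-1)^2·(-1)^0 = +1.
v=2: v_2(a)=4, v_2(b)=3; units ≡ 3, 7 (mod 8); ε·ε+αω+βω = 1·1+4·0+3·1 ≡ 0  ⇒  (a,b)_2 = +1.
v=13: a=13^1·(≡8), b=13^1·(≡8) mod 13; (8|13)=-1, (8|13)=-1; (−1)^{1·1·6}·(-1)^1·(-1)^1 = +1.
v=5: a=5^-5·(≡4), b=5^-3·(≡2) mod 5; (4|5)=+1, (2|5)=-1; (−1)^{-5·-3·2}·(+1)^-3·(-1)^-5 = -1.
|Ram(195, -4290)| = 2, even; anisotropic at {5, 11}.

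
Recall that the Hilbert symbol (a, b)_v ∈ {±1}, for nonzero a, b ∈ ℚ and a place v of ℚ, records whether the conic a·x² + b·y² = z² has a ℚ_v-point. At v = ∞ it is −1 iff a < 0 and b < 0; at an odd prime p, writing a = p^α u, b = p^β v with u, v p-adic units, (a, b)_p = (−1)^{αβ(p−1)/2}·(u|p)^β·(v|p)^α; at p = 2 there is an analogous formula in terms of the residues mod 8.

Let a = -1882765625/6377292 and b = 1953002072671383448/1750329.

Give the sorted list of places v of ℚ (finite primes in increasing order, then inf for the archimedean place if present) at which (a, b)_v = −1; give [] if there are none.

[2, 11, 13, 23]

Mod squares: a ≡ -2139, b ≡ 5913622. Check v ∈ {∞, 2, 3, 5, 7, 11, 13, 23, 29, 31}.
v=5: a=5^6·(≡4), b=5^0·(≡2) mod 5; (4|5)=+1, (2|5)=-1; (−1)^{6·0·2}·(+1)^0·(-1)^6 = +1.
v=31: a=31^1·(≡27), b=31^5·(≡25) mod 31; (27|31)=-1, (25|31)=+1; (−1)^{1·5·15}·(-1)^5·(+1)^1 = +1.
v=29: a=29^0·(≡20), b=29^1·(≡14) mod 29; (20|29)=+1, (14|29)=-1; (−1)^{0·1·14}·(+1)^1·(-1)^0 = +1.
v=11: a=11^0·(≡2), b=11^1·(≡7) mod 11; (2|11)=-1, (7|11)=-1; (−1)^{0·1·5}·(-1)^1·(-1)^0 = -1.
v=3: a=3^-13·(≡1), b=3^-6·(≡1) mod 3; (1|3)=+1, (1|3)=+1; (−1)^{-13·-6·1}·(+1)^-6·(+1)^-13 = +1.
v=13: a=13^2·(≡2), b=13^3·(≡5) mod 13; (2|13)=-1, (5|13)=-1; (−1)^{2·3·6}·(-1)^3·(-1)^2 = -1.
v=∞: -2139 < 0 and 5913622 > 0  ⇒  (a,b)_∞ = +1.
v=23: a=23^1·(≡19), b=23^3·(≡14) mod 23; (19|23)=-1, (14|23)=-1; (−1)^{1·3·11}·(-1)^3·(-1)^1 = -1.
v=2: v_2(a)=-2, v_2(b)=3; units ≡ 5, 3 (mod 8); ε·ε+αω+βω = 0·1+-2·1+3·1 ≡ 1  ⇒  (a,b)_2 = -1.
v=7: a=7^0·(≡3), b=7^-4·(≡1) mod 7; (3|7)=-1, (1|7)=+1; (−1)^{0·-4·3}·(-1)^-4·(+1)^0 = +1.
(-2139, 5913622 / ℚ) ramifies at {2, 11, 13, 23}: a division algebra.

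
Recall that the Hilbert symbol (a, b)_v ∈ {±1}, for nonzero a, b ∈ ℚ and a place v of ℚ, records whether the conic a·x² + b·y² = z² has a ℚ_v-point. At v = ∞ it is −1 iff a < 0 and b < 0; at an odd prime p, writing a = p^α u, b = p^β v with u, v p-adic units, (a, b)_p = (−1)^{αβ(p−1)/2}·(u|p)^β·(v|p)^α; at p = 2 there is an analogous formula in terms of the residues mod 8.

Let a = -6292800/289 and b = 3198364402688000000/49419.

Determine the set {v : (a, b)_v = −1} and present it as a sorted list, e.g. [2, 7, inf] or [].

Mod squares: a ≡ -437, b ≡ 13547. Check v ∈ {∞, 2, 3, 5, 7, 13, 17, 19, 23, 31}.
v=19: a=19^1·(≡2), b=19^-1·(≡2) mod 19; (2|19)=-1, (2|19)=-1; (−1)^{1·-1·9}·(-1)^-1·(-1)^1 = -1.
v=3: a=3^2·(≡1), b=3^-2·(≡2) mod 3; (1|3)=+1, (2|3)=-1; (−1)^{2·-2·1}·(+1)^-2·(-1)^2 = +1.
v=2: v_2(a)=6, v_2(b)=16; units ≡ 3, 3 (mod 8); ε·ε+αω+βω = 1·1+6·1+16·1 ≡ 1  ⇒  (a,b)_2 = -1.
v=31: a=31^0·(≡20), b=31^1·(≡24) mod 31; (20|31)=+1, (24|31)=-1; (−1)^{0·1·15}·(+1)^1·(-1)^0 = +1.
v=23: a=23^1·(≡13), b=23^3·(≡20) mod 23; (13|23)=+1, (20|23)=-1; (−1)^{1·3·11}·(+1)^3·(-1)^1 = +1.
v=5: a=5^2·(≡2), b=5^6·(≡3) mod 5; (2|5)=-1, (3|5)=-1; (−1)^{2·6·2}·(-1)^6·(-1)^2 = +1.
v=7: a=7^0·(≡2), b=7^2·(≡1) mod 7; (2|7)=+1, (1|7)=+1; (−1)^{0·2·3}·(+1)^2·(+1)^0 = +1.
v=13: a=13^0·(≡2), b=13^2·(≡12) mod 13; (2|13)=-1, (12|13)=+1; (−1)^{0·2·6}·(-1)^2·(+1)^0 = +1.
v=17: a=17^-2·(≡5), b=17^-2·(≡9) mod 17; (5|17)=-1, (9|17)=+1; (−1)^{-2·-2·8}·(-1)^-2·(+1)^-2 = +1.
v=∞: -437 < 0 and 13547 > 0  ⇒  (a,b)_∞ = +1.
|Ram(-437, 13547)| = 2, even; anisotropic at {2, 19}.

[2, 19]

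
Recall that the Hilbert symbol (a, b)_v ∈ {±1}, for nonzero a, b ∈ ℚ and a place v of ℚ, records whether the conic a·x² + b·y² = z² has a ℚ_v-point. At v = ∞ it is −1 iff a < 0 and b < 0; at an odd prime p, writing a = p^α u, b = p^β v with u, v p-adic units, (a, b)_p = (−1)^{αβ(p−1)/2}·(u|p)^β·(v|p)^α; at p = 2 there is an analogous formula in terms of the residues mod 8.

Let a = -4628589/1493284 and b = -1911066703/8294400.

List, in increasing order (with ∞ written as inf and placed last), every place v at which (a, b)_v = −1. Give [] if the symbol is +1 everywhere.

[3, inf]

(a, b) ≡ (-69, -7) mod (ℚ^×)²; places V = {2, 3, 5, 7, 13, 23, 31, 37, 41, 47, ∞}.
(a,b)_47: α=-2, u≡1; β=0, v≡19 (mod 47); (1|47)=+1, (19|47)=-1; sign (−1)^0·+1^0·-1^-2 = +1.
(a,b)_37: α=2, u≡23; β=0, v≡16 (mod 37); (23|37)=-1, (16|37)=+1; sign (−1)^0·-1^0·+1^2 = +1.
(a,b)_13: α=-2, u≡1; β=2, v≡8 (mod 13); (1|13)=+1, (8|13)=-1; sign (−1)^0·+1^2·-1^-2 = +1.
(a,b)_5: α=0, u≡4; β=-2, v≡2 (mod 5); (4|5)=+1, (2|5)=-1; sign (−1)^0·+1^-2·-1^0 = +1.
(a,b)_3: α=1, u≡1; β=-4, v≡2 (mod 3); (1|3)=+1, (2|3)=-1; sign (−1)^0·+1^-4·-1^1 = -1.
(a,b)_31: α=0, u≡17; β=2, v≡3 (mod 31); (17|31)=-1, (3|31)=-1; sign (−1)^0·-1^2·-1^0 = +1.
(a,b)_∞: sgn(-69)=−, sgn(-7)=−, so -1.
(a,b)_2: α=-2, β=-12; u≡3, v≡1 (mod 8); ε(u)ε(v)=1·0, αω(v)=-2·0, βω(u)=-12·1; sum ≡ 0  ⇒  +1.
(a,b)_41: α=0, u≡26; β=2, v≡6 (mod 41); (26|41)=-1, (6|41)=-1; sign (−1)^0·-1^2·-1^0 = +1.
(a,b)_23: α=1, u≡11; β=0, v≡4 (mod 23); (11|23)=-1, (4|23)=+1; sign (−1)^0·-1^0·+1^1 = +1.
(a,b)_7: α=2, u≡2; β=1, v≡6 (mod 7); (2|7)=+1, (6|7)=-1; sign (−1)^0·+1^1·-1^2 = +1.
Ram(-69, -7) = {3, ∞}; no ℚ_3-point on the conic.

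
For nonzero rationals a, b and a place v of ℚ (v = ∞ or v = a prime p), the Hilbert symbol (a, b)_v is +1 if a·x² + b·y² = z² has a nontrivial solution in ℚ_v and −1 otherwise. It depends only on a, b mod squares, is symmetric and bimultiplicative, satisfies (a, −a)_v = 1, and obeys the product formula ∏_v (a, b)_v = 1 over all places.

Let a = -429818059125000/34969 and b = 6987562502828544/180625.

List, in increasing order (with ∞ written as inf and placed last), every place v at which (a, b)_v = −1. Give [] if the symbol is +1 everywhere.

(a, b) ≡ (-546, 546) mod (ℚ^×)²; places V = {2, 3, 5, 7, 11, 13, 17, ∞}.
(a,b)_13: α=5, u≡12; β=5, v≡3 (mod 13); (12|13)=+1, (3|13)=+1; sign (−1)^0·+1^5·+1^5 = +1.
(a,b)_7: α=3, u≡5; β=5, v≡1 (mod 7); (5|7)=-1, (1|7)=+1; sign (−1)^1·-1^5·+1^3 = +1.
(a,b)_3: α=3, u≡1; β=7, v≡2 (mod 3); (1|3)=+1, (2|3)=-1; sign (−1)^1·+1^7·-1^3 = +1.
(a,b)_17: α=-2, u≡8; β=-2, v≡4 (mod 17); (8|17)=+1, (4|17)=+1; sign (−1)^0·+1^-2·+1^-2 = +1.
(a,b)_11: α=-2, u≡5; β=0, v≡2 (mod 11); (5|11)=+1, (2|11)=-1; sign (−1)^0·+1^0·-1^-2 = +1.
(a,b)_∞: sgn(-546)=−, sgn(546)=+, so +1.
(a,b)_5: α=6, u≡4; β=-4, v≡1 (mod 5); (4|5)=+1, (1|5)=+1; sign (−1)^0·+1^-4·+1^6 = +1.
(a,b)_2: α=3, β=9; u≡7, v≡1 (mod 8); ε(u)ε(v)=1·0, αω(v)=3·0, βω(u)=9·0; sum ≡ 0  ⇒  +1.
Every local symbol is +1, so the conic -546·x² + 546·y² = z² has ℚ_v-points for all v and hence a ℚ-point; (a, b / ℚ) ≅ M_2(ℚ).

[]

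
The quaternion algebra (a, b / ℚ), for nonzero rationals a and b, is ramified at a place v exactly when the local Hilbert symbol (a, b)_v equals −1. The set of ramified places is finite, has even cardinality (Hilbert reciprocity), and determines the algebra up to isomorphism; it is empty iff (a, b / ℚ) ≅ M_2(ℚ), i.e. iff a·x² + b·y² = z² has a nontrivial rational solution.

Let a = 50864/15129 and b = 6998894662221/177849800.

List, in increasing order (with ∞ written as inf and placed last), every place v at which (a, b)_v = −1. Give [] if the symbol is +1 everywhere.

(a, b) ≡ (11, 8778) mod (ℚ^×)²; places V = {2, 3, 5, 7, 11, 17, 19, 23, 29, 41, ∞}.
(a,b)_23: α=0, u≡7; β=-2, v≡17 (mod 23); (7|23)=-1, (17|23)=-1; sign (−1)^0·-1^-2·-1^0 = +1.
(a,b)_3: α=-2, u≡2; β=9, v≡1 (mod 3); (2|3)=-1, (1|3)=+1; sign (−1)^0·-1^9·+1^-2 = -1.
(a,b)_∞: sgn(11)=+, sgn(8778)=+, so +1.
(a,b)_11: α=1, u≡1; β=1, v≡7 (mod 11); (1|11)=+1, (7|11)=-1; sign (−1)^1·+1^1·-1^1 = +1.
(a,b)_29: α=0, u≡26; β=2, v≡16 (mod 29); (26|29)=-1, (16|29)=+1; sign (−1)^0·-1^2·+1^0 = +1.
(a,b)_41: α=-2, u≡30; β=-2, v≡37 (mod 41); (30|41)=-1, (37|41)=+1; sign (−1)^0·-1^-2·+1^-2 = +1.
(a,b)_7: α=0, u≡1; β=1, v≡1 (mod 7); (1|7)=+1, (1|7)=+1; sign (−1)^0·+1^1·+1^0 = +1.
(a,b)_5: α=0, u≡1; β=-2, v≡3 (mod 5); (1|5)=+1, (3|5)=-1; sign (−1)^0·+1^-2·-1^0 = +1.
(a,b)_2: α=4, β=-3; u≡3, v≡5 (mod 8); ε(u)ε(v)=1·0, αω(v)=4·1, βω(u)=-3·1; sum ≡ 1  ⇒  -1.
(a,b)_19: α=0, u≡4; β=1, v≡5 (mod 19); (4|19)=+1, (5|19)=+1; sign (−1)^0·+1^1·+1^0 = +1.
(a,b)_17: α=2, u≡11; β=2, v≡7 (mod 17); (11|17)=-1, (7|17)=-1; sign (−1)^0·-1^2·-1^2 = +1.
(11, 8778 / ℚ) ramifies at {2, 3}: a division algebra.

[2, 3]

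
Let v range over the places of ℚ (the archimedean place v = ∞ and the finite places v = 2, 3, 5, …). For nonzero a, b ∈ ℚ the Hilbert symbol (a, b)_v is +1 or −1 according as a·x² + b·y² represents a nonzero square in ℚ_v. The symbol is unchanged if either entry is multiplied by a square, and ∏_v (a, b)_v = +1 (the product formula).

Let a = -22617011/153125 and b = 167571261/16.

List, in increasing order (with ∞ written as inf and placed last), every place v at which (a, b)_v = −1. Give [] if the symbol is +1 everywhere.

[13, 23, 31, 37, 43, 47]

Mod squares: a ≡ -313255, b ≡ 2068781. Check v ∈ {∞, 2, 3, 5, 7, 11, 13, 17, 19, 23, 31, 37, 43, 47}.
v=5: a=5^-5·(≡1), b=5^0·(≡1) mod 5; (1|5)=+1, (1|5)=+1; (−1)^{-5·0·2}·(+1)^0·(+1)^-5 = +1.
v=31: a=31^1·(≡8), b=31^0·(≡3) mod 31; (8|31)=+1, (3|31)=-1; (−1)^{1·0·15}·(+1)^0·(-1)^1 = -1.
v=17: a=17^0·(≡13), b=17^1·(≡11) mod 17; (13|17)=+1, (11|17)=-1; (−1)^{0·1·8}·(+1)^1·(-1)^0 = +1.
v=2: v_2(a)=0, v_2(b)=-4; units ≡ 1, 5 (mod 8); ε·ε+αω+βω = 0·0+0·1+-4·0 ≡ 0  ⇒  (a,b)_2 = +1.
v=11: a=11^0·(≡9), b=11^1·(≡1) mod 11; (9|11)=+1, (1|11)=+1; (−1)^{0·1·5}·(+1)^1·(+1)^0 = +1.
v=23: a=23^0·(≡11), b=23^1·(≡7) mod 23; (11|23)=-1, (7|23)=-1; (−1)^{0·1·11}·(-1)^1·(-1)^0 = -1.
v=47: a=47^1·(≡27), b=47^0·(≡44) mod 47; (27|47)=+1, (44|47)=-1; (−1)^{1·0·23}·(+1)^0·(-1)^1 = -1.
v=3: a=3^0·(≡2), b=3^4·(≡2) mod 3; (2|3)=-1, (2|3)=-1; (−1)^{0·4·1}·(-1)^4·(-1)^0 = +1.
v=∞: -313255 < 0 and 2068781 > 0  ⇒  (a,b)_∞ = +1.
v=19: a=19^2·(≡17), b=19^0·(≡6) mod 19; (17|19)=+1, (6|19)=+1; (−1)^{2·0·9}·(+1)^0·(+1)^2 = +1.
v=7: a=7^-2·(≡1), b=7^0·(≡2) mod 7; (1|7)=+1, (2|7)=+1; (−1)^{-2·0·3}·(+1)^0·(+1)^-2 = +1.
v=13: a=13^0·(≡7), b=13^1·(≡4) mod 13; (7|13)=-1, (4|13)=+1; (−1)^{0·1·6}·(-1)^1·(+1)^0 = -1.
v=37: a=37^0·(≡32), b=37^1·(≡35) mod 37; (32|37)=-1, (35|37)=-1; (−1)^{0·1·18}·(-1)^1·(-1)^0 = -1.
v=43: a=43^1·(≡21), b=43^0·(≡19) mod 43; (21|43)=+1, (19|43)=-1; (−1)^{1·0·21}·(+1)^0·(-1)^1 = -1.
(-313255, 2068781 / ℚ) ramifies at {13, 23, 31, 37, 43, 47}: a division algebra.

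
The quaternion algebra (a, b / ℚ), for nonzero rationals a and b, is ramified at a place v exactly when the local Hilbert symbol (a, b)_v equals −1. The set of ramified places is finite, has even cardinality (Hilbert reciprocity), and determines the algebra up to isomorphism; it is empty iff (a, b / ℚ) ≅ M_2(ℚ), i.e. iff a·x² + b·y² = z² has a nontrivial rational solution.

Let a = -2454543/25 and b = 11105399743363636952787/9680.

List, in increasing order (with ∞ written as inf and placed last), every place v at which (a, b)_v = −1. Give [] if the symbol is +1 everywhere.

Mod squares: a ≡ -3367, b ≡ 9915815. Check v ∈ {∞, 2, 3, 5, 7, 11, 13, 19, 29, 31, 37, 41}.
v=37: a=37^1·(≡6), b=37^3·(≡25) mod 37; (6|37)=-1, (25|37)=+1; (−1)^{1·3·18}·(-1)^3·(+1)^1 = -1.
v=3: a=3^6·(≡2), b=3^10·(≡2) mod 3; (2|3)=-1, (2|3)=-1; (−1)^{6·10·1}·(-1)^10·(-1)^6 = +1.
v=5: a=5^-2·(≡2), b=5^-1·(≡2) mod 5; (2|5)=-1, (2|5)=-1; (−1)^{-2·-1·2}·(-1)^-1·(-1)^-2 = -1.
v=41: a=41^0·(≡10), b=41^2·(≡17) mod 41; (10|41)=+1, (17|41)=-1; (−1)^{0·2·20}·(+1)^2·(-1)^0 = +1.
v=31: a=31^0·(≡30), b=31^1·(≡20) mod 31; (30|31)=-1, (20|31)=+1; (−1)^{0·1·15}·(-1)^1·(+1)^0 = -1.
v=13: a=13^1·(≡12), b=13^1·(≡11) mod 13; (12|13)=+1, (11|13)=-1; (−1)^{1·1·6}·(+1)^1·(-1)^1 = -1.
v=29: a=29^0·(≡3), b=29^2·(≡3) mod 29; (3|29)=-1, (3|29)=-1; (−1)^{0·2·14}·(-1)^2·(-1)^0 = +1.
v=19: a=19^0·(≡8), b=19^1·(≡3) mod 19; (8|19)=-1, (3|19)=-1; (−1)^{0·1·9}·(-1)^1·(-1)^0 = -1.
v=11: a=11^0·(≡10), b=11^-2·(≡6) mod 11; (10|11)=-1, (6|11)=-1; (−1)^{0·-2·5}·(-1)^-2·(-1)^0 = +1.
v=7: a=7^1·(≡4), b=7^3·(≡4) mod 7; (4|7)=+1, (4|7)=+1; (−1)^{1·3·3}·(+1)^3·(+1)^1 = -1.
v=2: v_2(a)=0, v_2(b)=-4; units ≡ 1, 7 (mod 8); ε·ε+αω+βω = 0·1+0·0+-4·0 ≡ 0  ⇒  (a,b)_2 = +1.
v=∞: -3367 < 0 and 9915815 > 0  ⇒  (a,b)_∞ = +1.
|Ram(-3367, 9915815)| = 6, even; anisotropic at {5, 7, 13, 19, 31, 37}.

[5, 7, 13, 19, 31, 37]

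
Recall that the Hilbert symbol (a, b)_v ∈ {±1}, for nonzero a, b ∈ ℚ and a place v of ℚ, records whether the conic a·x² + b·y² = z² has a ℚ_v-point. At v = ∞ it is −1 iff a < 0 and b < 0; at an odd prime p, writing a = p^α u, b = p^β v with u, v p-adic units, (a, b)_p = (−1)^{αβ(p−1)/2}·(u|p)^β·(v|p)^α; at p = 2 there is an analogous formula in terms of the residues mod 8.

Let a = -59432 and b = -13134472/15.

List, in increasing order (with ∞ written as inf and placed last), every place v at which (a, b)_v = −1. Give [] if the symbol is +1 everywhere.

(a, b) ≡ (-14858, -170430) mod (ℚ^×)²; places V = {2, 3, 5, 13, 17, 19, 23, ∞}.
(a,b)_5: α=0, u≡3; β=-1, v≡1 (mod 5); (3|5)=-1, (1|5)=+1; sign (−1)^0·-1^-1·+1^0 = -1.
(a,b)_∞: sgn(-14858)=−, sgn(-170430)=−, so -1.
(a,b)_19: α=1, u≡7; β=1, v≡17 (mod 19); (7|19)=+1, (17|19)=+1; sign (−1)^1·+1^1·+1^1 = -1.
(a,b)_23: α=1, u≡15; β=1, v≡14 (mod 23); (15|23)=-1, (14|23)=-1; sign (−1)^1·-1^1·-1^1 = -1.
(a,b)_3: α=0, u≡1; β=-1, v≡1 (mod 3); (1|3)=+1, (1|3)=+1; sign (−1)^0·+1^-1·+1^0 = +1.
(a,b)_2: α=3, β=3; u≡3, v≡1 (mod 8); ε(u)ε(v)=1·0, αω(v)=3·0, βω(u)=3·1; sum ≡ 1  ⇒  -1.
(a,b)_17: α=1, u≡6; β=2, v≡12 (mod 17); (6|17)=-1, (12|17)=-1; sign (−1)^0·-1^2·-1^1 = -1.
(a,b)_13: α=0, u≡4; β=1, v≡8 (mod 13); (4|13)=+1, (8|13)=-1; sign (−1)^0·+1^1·-1^0 = +1.
(-14858, -170430 / ℚ) ramifies at {2, 5, 17, 19, 23, ∞}: a division algebra.

[2, 5, 17, 19, 23, inf]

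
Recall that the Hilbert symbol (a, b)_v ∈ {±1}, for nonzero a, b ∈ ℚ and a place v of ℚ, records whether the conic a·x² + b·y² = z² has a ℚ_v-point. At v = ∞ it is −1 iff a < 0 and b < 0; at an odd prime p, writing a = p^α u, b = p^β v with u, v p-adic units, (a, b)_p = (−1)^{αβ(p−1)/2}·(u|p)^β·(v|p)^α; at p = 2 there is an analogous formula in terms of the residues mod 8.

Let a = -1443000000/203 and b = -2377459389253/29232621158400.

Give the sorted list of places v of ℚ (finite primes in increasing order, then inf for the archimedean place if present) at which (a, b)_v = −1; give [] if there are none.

(a, b) ≡ (-292929, -37) mod (ℚ^×)²; places V = {2, 3, 5, 7, 11, 13, 17, 29, 31, 37, ∞}.
(a,b)_29: α=-1, u≡22; β=0, v≡11 (mod 29); (22|29)=+1, (11|29)=-1; sign (−1)^0·+1^0·-1^-1 = -1.
(a,b)_7: α=-1, u≡6; β=0, v≡5 (mod 7); (6|7)=-1, (5|7)=-1; sign (−1)^0·-1^0·-1^-1 = -1.
(a,b)_5: α=6, u≡1; β=-2, v≡2 (mod 5); (1|5)=+1, (2|5)=-1; sign (−1)^0·+1^-2·-1^6 = +1.
(a,b)_37: α=1, u≡4; β=3, v≡12 (mod 37); (4|37)=+1, (12|37)=+1; sign (−1)^0·+1^3·+1^1 = +1.
(a,b)_31: α=0, u≡29; β=2, v≡20 (mod 31); (29|31)=-1, (20|31)=+1; sign (−1)^0·-1^2·+1^0 = +1.
(a,b)_2: α=6, β=-30; u≡7, v≡3 (mod 8); ε(u)ε(v)=1·1, αω(v)=6·1, βω(u)=-30·0; sum ≡ 1  ⇒  -1.
(a,b)_∞: sgn(-292929)=−, sgn(-37)=−, so -1.
(a,b)_3: α=1, u≡1; β=-2, v≡2 (mod 3); (1|3)=+1, (2|3)=-1; sign (−1)^0·+1^-2·-1^1 = -1.
(a,b)_13: α=1, u≡4; β=2, v≡8 (mod 13); (4|13)=+1, (8|13)=-1; sign (−1)^0·+1^2·-1^1 = -1.
(a,b)_17: α=0, u≡16; β=2, v≡11 (mod 17); (16|17)=+1, (11|17)=-1; sign (−1)^0·+1^2·-1^0 = +1.
(a,b)_11: α=0, u≡4; β=-2, v≡6 (mod 11); (4|11)=+1, (6|11)=-1; sign (−1)^0·+1^-2·-1^0 = +1.
|Ram(-292929, -37)| = 6, even; anisotropic at {2, 3, 7, 13, 29, ∞}.

[2, 3, 7, 13, 29, inf]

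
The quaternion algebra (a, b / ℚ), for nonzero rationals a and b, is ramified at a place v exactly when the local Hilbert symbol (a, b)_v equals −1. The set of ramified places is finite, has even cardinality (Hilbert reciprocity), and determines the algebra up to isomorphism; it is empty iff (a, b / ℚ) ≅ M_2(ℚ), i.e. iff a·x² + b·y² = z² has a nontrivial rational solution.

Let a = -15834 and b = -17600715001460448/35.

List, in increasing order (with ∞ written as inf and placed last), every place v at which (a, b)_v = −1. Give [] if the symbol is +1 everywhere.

[2, 3, 11, inf]

(a, b) ≡ (-15834, -22330) mod (ℚ^×)²; places V = {2, 3, 5, 7, 11, 13, 29, 43, ∞}.
(a,b)_43: α=0, u≡33; β=2, v≡2 (mod 43); (33|43)=-1, (2|43)=-1; sign (−1)^0·-1^2·-1^0 = +1.
(a,b)_13: α=1, u≡4; β=2, v≡10 (mod 13); (4|13)=+1, (10|13)=+1; sign (−1)^0·+1^2·+1^1 = +1.
(a,b)_7: α=1, u≡6; β=-1, v≡2 (mod 7); (6|7)=-1, (2|7)=+1; sign (−1)^1·-1^-1·+1^1 = +1.
(a,b)_2: α=1, β=5; u≡3, v≡3 (mod 8); ε(u)ε(v)=1·1, αω(v)=1·1, βω(u)=5·1; sum ≡ 1  ⇒  -1.
(a,b)_29: α=1, u≡5; β=3, v≡1 (mod 29); (5|29)=+1, (1|29)=+1; sign (−1)^0·+1^3·+1^1 = +1.
(a,b)_5: α=0, u≡1; β=-1, v≡1 (mod 5); (1|5)=+1, (1|5)=+1; sign (−1)^0·+1^-1·+1^0 = +1.
(a,b)_11: α=0, u≡6; β=1, v≡9 (mod 11); (6|11)=-1, (9|11)=+1; sign (−1)^0·-1^1·+1^0 = -1.
(a,b)_3: α=1, u≡2; β=8, v≡2 (mod 3); (2|3)=-1, (2|3)=-1; sign (−1)^0·-1^8·-1^1 = -1.
(a,b)_∞: sgn(-15834)=−, sgn(-22330)=−, so -1.
Ram(-15834, -22330) = {2, 3, 11, ∞}; no ℚ_2-point on the conic.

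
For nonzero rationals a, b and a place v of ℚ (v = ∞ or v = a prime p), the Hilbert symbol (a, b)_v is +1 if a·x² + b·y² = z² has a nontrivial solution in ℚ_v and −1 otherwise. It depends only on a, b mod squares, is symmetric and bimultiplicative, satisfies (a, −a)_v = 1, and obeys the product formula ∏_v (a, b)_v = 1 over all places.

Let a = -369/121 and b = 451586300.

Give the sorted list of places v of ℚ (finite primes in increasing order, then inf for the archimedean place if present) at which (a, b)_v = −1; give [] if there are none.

[2, 17, 31, 41]

Mod squares: a ≡ -41, b ≡ 4515863. Check v ∈ {∞, 2, 3, 5, 11, 17, 19, 31, 41}.
v=11: a=11^-2·(≡5), b=11^1·(≡2) mod 11; (5|11)=+1, (2|11)=-1; (−1)^{-2·1·5}·(+1)^1·(-1)^-2 = +1.
v=17: a=17^0·(≡11), b=17^1·(≡6) mod 17; (11|17)=-1, (6|17)=-1; (−1)^{0·1·8}·(-1)^1·(-1)^0 = -1.
v=2: v_2(a)=0, v_2(b)=2; units ≡ 7, 7 (mod 8); ε·ε+αω+βω = 1·1+0·0+2·0 ≡ 1  ⇒  (a,b)_2 = -1.
v=31: a=31^0·(≡30), b=31^1·(≡28) mod 31; (30|31)=-1, (28|31)=+1; (−1)^{0·1·15}·(-1)^1·(+1)^0 = -1.
v=41: a=41^1·(≡25), b=41^1·(≡19) mod 41; (25|41)=+1, (19|41)=-1; (−1)^{1·1·20}·(+1)^1·(-1)^1 = -1.
v=∞: -41 < 0 and 4515863 > 0  ⇒  (a,b)_∞ = +1.
v=19: a=19^0·(≡7), b=19^1·(≡11) mod 19; (7|19)=+1, (11|19)=+1; (−1)^{0·1·9}·(+1)^1·(+1)^0 = +1.
v=3: a=3^2·(≡1), b=3^0·(≡2) mod 3; (1|3)=+1, (2|3)=-1; (−1)^{2·0·1}·(+1)^0·(-1)^2 = +1.
v=5: a=5^0·(≡1), b=5^2·(≡2) mod 5; (1|5)=+1, (2|5)=-1; (−1)^{0·2·2}·(+1)^2·(-1)^0 = +1.
|Ram(-41, 4515863)| = 4, even; anisotropic at {2, 17, 31, 41}.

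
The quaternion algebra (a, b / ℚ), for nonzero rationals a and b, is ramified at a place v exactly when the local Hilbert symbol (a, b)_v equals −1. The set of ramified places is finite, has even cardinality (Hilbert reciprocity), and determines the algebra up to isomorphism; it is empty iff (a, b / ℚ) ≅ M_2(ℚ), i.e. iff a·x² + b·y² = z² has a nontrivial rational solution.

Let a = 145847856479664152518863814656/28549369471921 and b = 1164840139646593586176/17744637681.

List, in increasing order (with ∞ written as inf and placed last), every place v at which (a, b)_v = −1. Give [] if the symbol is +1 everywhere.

[7, 13]

Mod squares: a ≡ 299, b ≡ 8029. Check v ∈ {∞, 2, 3, 7, 11, 13, 19, 23, 31, 37, 41, 47}.
v=11: a=11^6·(≡7), b=11^4·(≡7) mod 11; (7|11)=-1, (7|11)=-1; (−1)^{6·4·5}·(-1)^4·(-1)^6 = +1.
v=19: a=19^-8·(≡13), b=19^-4·(≡5) mod 19; (13|19)=-1, (5|19)=+1; (−1)^{-8·-4·9}·(-1)^-4·(+1)^-8 = +1.
v=41: a=41^-2·(≡28), b=41^-2·(≡19) mod 41; (28|41)=-1, (19|41)=-1; (−1)^{-2·-2·20}·(-1)^-2·(-1)^-2 = +1.
v=∞: 299 > 0 and 8029 > 0  ⇒  (a,b)_∞ = +1.
v=37: a=37^2·(≡26), b=37^1·(≡23) mod 37; (26|37)=+1, (23|37)=-1; (−1)^{2·1·18}·(+1)^1·(-1)^2 = +1.
v=23: a=23^3·(≡6), b=23^2·(≡12) mod 23; (6|23)=+1, (12|23)=+1; (−1)^{3·2·11}·(+1)^2·(+1)^3 = +1.
v=13: a=13^3·(≡3), b=13^2·(≡8) mod 13; (3|13)=+1, (8|13)=-1; (−1)^{3·2·6}·(+1)^2·(-1)^3 = -1.
v=47: a=47^0·(≡7), b=47^2·(≡19) mod 47; (7|47)=+1, (19|47)=-1; (−1)^{0·2·23}·(+1)^2·(-1)^0 = +1.
v=3: a=3^6·(≡2), b=3^-4·(≡1) mod 3; (2|3)=-1, (1|3)=+1; (−1)^{6·-4·1}·(-1)^-4·(+1)^6 = +1.
v=31: a=31^2·(≡7), b=31^1·(≡3) mod 31; (7|31)=+1, (3|31)=-1; (−1)^{2·1·15}·(+1)^1·(-1)^2 = +1.
v=7: a=7^2·(≡3), b=7^3·(≡5) mod 7; (3|7)=-1, (5|7)=-1; (−1)^{2·3·3}·(-1)^3·(-1)^2 = -1.
v=2: v_2(a)=16, v_2(b)=10; units ≡ 3, 5 (mod 8); ε·ε+αω+βω = 1·0+16·1+10·1 ≡ 0  ⇒  (a,b)_2 = +1.
(299, 8029 / ℚ) ramifies at {7, 13}: a division algebra.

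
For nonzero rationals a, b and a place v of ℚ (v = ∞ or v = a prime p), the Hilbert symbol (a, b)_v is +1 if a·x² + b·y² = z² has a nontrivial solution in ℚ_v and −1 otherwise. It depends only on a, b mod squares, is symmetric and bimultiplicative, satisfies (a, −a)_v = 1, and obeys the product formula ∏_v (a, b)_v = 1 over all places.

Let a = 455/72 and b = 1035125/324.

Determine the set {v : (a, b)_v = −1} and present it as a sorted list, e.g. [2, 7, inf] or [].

(a, b) ≡ (910, 5) mod (ℚ^×)²; places V = {2, 3, 5, 7, 13, ∞}.
(a,b)_13: α=1, u≡5; β=2, v≡11 (mod 13); (5|13)=-1, (11|13)=-1; sign (−1)^0·-1^2·-1^1 = -1.
(a,b)_∞: sgn(910)=+, sgn(5)=+, so +1.
(a,b)_7: α=1, u≡1; β=2, v≡3 (mod 7); (1|7)=+1, (3|7)=-1; sign (−1)^0·+1^2·-1^1 = -1.
(a,b)_3: α=-2, u≡1; β=-4, v≡2 (mod 3); (1|3)=+1, (2|3)=-1; sign (−1)^0·+1^-4·-1^-2 = +1.
(a,b)_5: α=1, u≡3; β=3, v≡4 (mod 5); (3|5)=-1, (4|5)=+1; sign (−1)^0·-1^3·+1^1 = -1.
(a,b)_2: α=-3, β=-2; u≡7, v≡5 (mod 8); ε(u)ε(v)=1·0, αω(v)=-3·1, βω(u)=-2·0; sum ≡ 1  ⇒  -1.
(910, 5 / ℚ) ramifies at {2, 5, 7, 13}: a division algebra.

[2, 5, 7, 13]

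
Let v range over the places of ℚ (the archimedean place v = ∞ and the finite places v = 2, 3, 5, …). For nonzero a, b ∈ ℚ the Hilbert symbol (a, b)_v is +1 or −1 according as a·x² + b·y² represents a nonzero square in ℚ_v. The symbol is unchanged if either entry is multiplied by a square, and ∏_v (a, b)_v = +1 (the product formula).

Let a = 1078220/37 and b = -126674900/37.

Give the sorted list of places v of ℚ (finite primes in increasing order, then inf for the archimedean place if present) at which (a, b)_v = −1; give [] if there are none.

[2, 5, 29, 37]

(a, b) ≡ (59015, -1073) mod (ℚ^×)²; places V = {2, 5, 11, 13, 19, 29, 37, ∞}.
(a,b)_37: α=-1, u≡3; β=-1, v≡2 (mod 37); (3|37)=+1, (2|37)=-1; sign (−1)^0·+1^-1·-1^-1 = -1.
(a,b)_13: α=2, u≡8; β=0, v≡7 (mod 13); (8|13)=-1, (7|13)=-1; sign (−1)^0·-1^0·-1^2 = +1.
(a,b)_11: α=1, u≡8; β=2, v≡9 (mod 11); (8|11)=-1, (9|11)=+1; sign (−1)^0·-1^2·+1^1 = +1.
(a,b)_5: α=1, u≡2; β=2, v≡2 (mod 5); (2|5)=-1, (2|5)=-1; sign (−1)^0·-1^2·-1^1 = -1.
(a,b)_2: α=2, β=2; u≡7, v≡7 (mod 8); ε(u)ε(v)=1·1, αω(v)=2·0, βω(u)=2·0; sum ≡ 1  ⇒  -1.
(a,b)_19: α=0, u≡11; β=2, v≡8 (mod 19); (11|19)=+1, (8|19)=-1; sign (−1)^0·+1^2·-1^0 = +1.
(a,b)_29: α=1, u≡22; β=1, v≡14 (mod 29); (22|29)=+1, (14|29)=-1; sign (−1)^0·+1^1·-1^1 = -1.
(a,b)_∞: sgn(59015)=+, sgn(-1073)=−, so +1.
|Ram(59015, -1073)| = 4, even; anisotropic at {2, 5, 29, 37}.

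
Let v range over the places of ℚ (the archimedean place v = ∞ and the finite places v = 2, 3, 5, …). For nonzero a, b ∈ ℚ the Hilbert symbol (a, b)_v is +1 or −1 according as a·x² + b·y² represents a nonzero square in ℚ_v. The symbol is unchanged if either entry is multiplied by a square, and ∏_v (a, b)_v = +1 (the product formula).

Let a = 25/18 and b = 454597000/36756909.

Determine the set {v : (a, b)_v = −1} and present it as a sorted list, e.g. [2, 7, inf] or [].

(a, b) ≡ (2, 2730) mod (ℚ^×)²; places V = {2, 3, 5, 7, 11, 13, 17, ∞}.
(a,b)_∞: sgn(2)=+, sgn(2730)=+, so +1.
(a,b)_5: α=2, u≡2; β=3, v≡4 (mod 5); (2|5)=-1, (4|5)=+1; sign (−1)^0·-1^3·+1^2 = -1.
(a,b)_2: α=-1, β=3; u≡1, v≡5 (mod 8); ε(u)ε(v)=0·0, αω(v)=-1·1, βω(u)=3·0; sum ≡ 1  ⇒  -1.
(a,b)_17: α=0, u≡8; β=2, v≡12 (mod 17); (8|17)=+1, (12|17)=-1; sign (−1)^0·+1^2·-1^0 = +1.
(a,b)_7: α=0, u≡1; β=-5, v≡6 (mod 7); (1|7)=+1, (6|7)=-1; sign (−1)^0·+1^-5·-1^0 = +1.
(a,b)_11: α=0, u≡2; β=2, v≡8 (mod 11); (2|11)=-1, (8|11)=-1; sign (−1)^0·-1^2·-1^0 = +1.
(a,b)_13: α=0, u≡5; β=1, v≡2 (mod 13); (5|13)=-1, (2|13)=-1; sign (−1)^0·-1^1·-1^0 = -1.
(a,b)_3: α=-2, u≡2; β=-7, v≡1 (mod 3); (2|3)=-1, (1|3)=+1; sign (−1)^0·-1^-7·+1^-2 = -1.
Ram(2, 2730) = {2, 3, 5, 13}; no ℚ_2-point on the conic.

[2, 3, 5, 13]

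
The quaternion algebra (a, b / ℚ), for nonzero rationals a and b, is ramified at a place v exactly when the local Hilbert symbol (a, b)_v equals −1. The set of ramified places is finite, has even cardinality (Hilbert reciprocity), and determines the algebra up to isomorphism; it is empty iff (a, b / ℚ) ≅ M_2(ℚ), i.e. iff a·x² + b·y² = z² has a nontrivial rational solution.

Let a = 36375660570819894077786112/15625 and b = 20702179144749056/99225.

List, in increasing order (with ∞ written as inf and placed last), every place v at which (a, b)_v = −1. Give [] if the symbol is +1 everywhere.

[2, 19, 23, 41]

(a, b) ≡ (32338, 24149) mod (ℚ^×)²; places V = {2, 3, 5, 7, 17, 19, 23, 31, 37, 41, ∞}.
(a,b)_17: α=2, u≡1; β=2, v≡15 (mod 17); (1|17)=+1, (15|17)=+1; sign (−1)^0·+1^2·+1^2 = +1.
(a,b)_3: α=2, u≡1; β=-4, v≡2 (mod 3); (1|3)=+1, (2|3)=-1; sign (−1)^0·+1^-4·-1^2 = +1.
(a,b)_7: α=0, u≡3; β=-2, v≡5 (mod 7); (3|7)=-1, (5|7)=-1; sign (−1)^0·-1^-2·-1^0 = +1.
(a,b)_5: α=-6, u≡2; β=-2, v≡4 (mod 5); (2|5)=-1, (4|5)=+1; sign (−1)^0·-1^-2·+1^-6 = +1.
(a,b)_2: α=11, β=12; u≡1, v≡5 (mod 8); ε(u)ε(v)=0·0, αω(v)=11·1, βω(u)=12·0; sum ≡ 1  ⇒  -1.
(a,b)_37: α=3, u≡8; β=2, v≡7 (mod 37); (8|37)=-1, (7|37)=+1; sign (−1)^0·-1^2·+1^3 = +1.
(a,b)_41: α=2, u≡26; β=1, v≡19 (mod 41); (26|41)=-1, (19|41)=-1; sign (−1)^0·-1^1·-1^2 = -1.
(a,b)_∞: sgn(32338)=+, sgn(24149)=+, so +1.
(a,b)_31: α=2, u≡18; β=1, v≡2 (mod 31); (18|31)=+1, (2|31)=+1; sign (−1)^0·+1^1·+1^2 = +1.
(a,b)_23: α=3, u≡16; β=2, v≡11 (mod 23); (16|23)=+1, (11|23)=-1; sign (−1)^0·+1^2·-1^3 = -1.
(a,b)_19: α=3, u≡6; β=1, v≡16 (mod 19); (6|19)=+1, (16|19)=+1; sign (−1)^1·+1^1·+1^3 = -1.
(32338, 24149 / ℚ) ramifies at {2, 19, 23, 41}: a division algebra.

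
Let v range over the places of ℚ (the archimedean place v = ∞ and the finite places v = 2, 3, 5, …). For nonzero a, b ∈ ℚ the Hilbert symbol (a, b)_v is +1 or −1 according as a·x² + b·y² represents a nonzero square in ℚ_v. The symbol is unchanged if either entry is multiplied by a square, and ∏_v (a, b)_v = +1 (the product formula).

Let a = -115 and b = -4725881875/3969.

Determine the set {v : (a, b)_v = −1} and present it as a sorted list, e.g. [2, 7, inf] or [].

[11, 13, 19, inf]

(a, b) ≡ (-115, -62491) mod (ℚ^×)²; places V = {2, 3, 5, 7, 11, 13, 19, 23, ∞}.
(a,b)_7: α=0, u≡4; β=-2, v≡5 (mod 7); (4|7)=+1, (5|7)=-1; sign (−1)^0·+1^-2·-1^0 = +1.
(a,b)_11: α=0, u≡6; β=3, v≡6 (mod 11); (6|11)=-1, (6|11)=-1; sign (−1)^0·-1^3·-1^0 = -1.
(a,b)_3: α=0, u≡2; β=-4, v≡2 (mod 3); (2|3)=-1, (2|3)=-1; sign (−1)^0·-1^-4·-1^0 = +1.
(a,b)_∞: sgn(-115)=−, sgn(-62491)=−, so -1.
(a,b)_2: α=0, β=0; u≡5, v≡5 (mod 8); ε(u)ε(v)=0·0, αω(v)=0·1, βω(u)=0·1; sum ≡ 0  ⇒  +1.
(a,b)_19: α=0, u≡18; β=1, v≡5 (mod 19); (18|19)=-1, (5|19)=+1; sign (−1)^0·-1^1·+1^0 = -1.
(a,b)_23: α=1, u≡18; β=1, v≡21 (mod 23); (18|23)=+1, (21|23)=-1; sign (−1)^1·+1^1·-1^1 = +1.
(a,b)_5: α=1, u≡2; β=4, v≡1 (mod 5); (2|5)=-1, (1|5)=+1; sign (−1)^0·-1^4·+1^1 = +1.
(a,b)_13: α=0, u≡2; β=1, v≡3 (mod 13); (2|13)=-1, (3|13)=+1; sign (−1)^0·-1^1·+1^0 = -1.
|Ram(-115, -62491)| = 4, even; anisotropic at {11, 13, 19, ∞}.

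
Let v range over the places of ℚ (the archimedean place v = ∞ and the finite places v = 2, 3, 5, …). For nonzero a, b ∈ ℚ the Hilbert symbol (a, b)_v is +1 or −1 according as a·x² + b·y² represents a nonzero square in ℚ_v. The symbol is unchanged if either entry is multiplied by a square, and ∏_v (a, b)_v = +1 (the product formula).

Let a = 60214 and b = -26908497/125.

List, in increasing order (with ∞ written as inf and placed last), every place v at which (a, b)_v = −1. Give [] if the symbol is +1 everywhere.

[7, 11, 17, 23]

Mod squares: a ≡ 60214, b ≡ -165. Check v ∈ {∞, 2, 3, 5, 7, 11, 17, 23, 43}.
v=23: a=23^1·(≡19), b=23^0·(≡10) mod 23; (19|23)=-1, (10|23)=-1; (−1)^{1·0·11}·(-1)^0·(-1)^1 = -1.
v=3: a=3^0·(≡1), b=3^3·(≡2) mod 3; (1|3)=+1, (2|3)=-1; (−1)^{0·3·1}·(+1)^3·(-1)^0 = +1.
v=11: a=11^1·(≡7), b=11^1·(≡2) mod 11; (7|11)=-1, (2|11)=-1; (−1)^{1·1·5}·(-1)^1·(-1)^1 = -1.
v=∞: 60214 > 0 and -165 < 0  ⇒  (a,b)_∞ = +1.
v=43: a=43^0·(≡14), b=43^2·(≡37) mod 43; (14|43)=+1, (37|43)=-1; (−1)^{0·2·21}·(+1)^2·(-1)^0 = +1.
v=2: v_2(a)=1, v_2(b)=0; units ≡ 3, 3 (mod 8); ε·ε+αω+βω = 1·1+1·1+0·1 ≡ 0  ⇒  (a,b)_2 = +1.
v=5: a=5^0·(≡4), b=5^-3·(≡3) mod 5; (4|5)=+1, (3|5)=-1; (−1)^{0·-3·2}·(+1)^-3·(-1)^0 = +1.
v=7: a=7^1·(≡6), b=7^2·(≡3) mod 7; (6|7)=-1, (3|7)=-1; (−1)^{1·2·3}·(-1)^2·(-1)^1 = -1.
v=17: a=17^1·(≡6), b=17^0·(≡12) mod 17; (6|17)=-1, (12|17)=-1; (−1)^{1·0·8}·(-1)^0·(-1)^1 = -1.
Ram(60214, -165) = {7, 11, 17, 23}; no ℚ_7-point on the conic.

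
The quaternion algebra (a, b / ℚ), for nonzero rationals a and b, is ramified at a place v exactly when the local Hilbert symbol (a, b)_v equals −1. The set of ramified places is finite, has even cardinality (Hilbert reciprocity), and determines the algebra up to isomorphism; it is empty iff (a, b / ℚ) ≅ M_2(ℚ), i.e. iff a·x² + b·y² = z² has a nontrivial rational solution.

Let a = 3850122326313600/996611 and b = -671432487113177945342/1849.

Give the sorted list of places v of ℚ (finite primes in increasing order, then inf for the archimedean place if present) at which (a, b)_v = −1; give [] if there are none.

Mod squares: a ≡ 36366, b ≡ -782. Check v ∈ {∞, 2, 3, 5, 7, 11, 17, 19, 23, 29, 43}.
v=29: a=29^1·(≡9), b=29^2·(≡9) mod 29; (9|29)=+1, (9|29)=+1; (−1)^{1·2·14}·(+1)^2·(+1)^1 = +1.
v=19: a=19^1·(≡3), b=19^2·(≡7) mod 19; (3|19)=-1, (7|19)=+1; (−1)^{1·2·9}·(-1)^2·(+1)^1 = +1.
v=∞: 36366 > 0 and -782 < 0  ⇒  (a,b)_∞ = +1.
v=3: a=3^3·(≡2), b=3^0·(≡1) mod 3; (2|3)=-1, (1|3)=+1; (−1)^{3·0·1}·(-1)^0·(+1)^3 = +1.
v=2: v_2(a)=7, v_2(b)=1; units ≡ 7, 1 (mod 8); ε·ε+αω+βω = 1·0+7·0+1·0 ≡ 0  ⇒  (a,b)_2 = +1.
v=43: a=43^-2·(≡41), b=43^-2·(≡21) mod 43; (41|43)=+1, (21|43)=+1; (−1)^{-2·-2·21}·(+1)^-2·(+1)^-2 = +1.
v=17: a=17^2·(≡5), b=17^5·(≡3) mod 17; (5|17)=-1, (3|17)=-1; (−1)^{2·5·8}·(-1)^5·(-1)^2 = -1.
v=7: a=7^-2·(≡2), b=7^0·(≡2) mod 7; (2|7)=+1, (2|7)=+1; (−1)^{-2·0·3}·(+1)^0·(+1)^-2 = +1.
v=23: a=23^4·(≡9), b=23^5·(≡18) mod 23; (9|23)=+1, (18|23)=+1; (−1)^{4·5·11}·(+1)^5·(+1)^4 = +1.
v=5: a=5^2·(≡4), b=5^0·(≡2) mod 5; (4|5)=+1, (2|5)=-1; (−1)^{2·0·2}·(+1)^0·(-1)^2 = +1.
v=11: a=11^-1·(≡8), b=11^2·(≡2) mod 11; (8|11)=-1, (2|11)=-1; (−1)^{-1·2·5}·(-1)^2·(-1)^-1 = -1.
Ram(36366, -782) = {11, 17}; no ℚ_11-point on the conic.

[11, 17]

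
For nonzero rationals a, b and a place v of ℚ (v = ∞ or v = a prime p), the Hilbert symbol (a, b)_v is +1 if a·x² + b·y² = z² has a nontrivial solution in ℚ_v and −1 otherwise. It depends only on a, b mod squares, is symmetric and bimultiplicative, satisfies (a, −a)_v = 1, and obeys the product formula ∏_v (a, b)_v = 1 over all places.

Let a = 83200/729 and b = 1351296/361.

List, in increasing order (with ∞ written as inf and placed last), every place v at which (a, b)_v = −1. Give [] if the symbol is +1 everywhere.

[2, 13]

(a, b) ≡ (13, 2346) mod (ℚ^×)²; places V = {2, 3, 5, 13, 17, 19, 23, ∞}.
(a,b)_∞: sgn(13)=+, sgn(2346)=+, so +1.
(a,b)_19: α=0, u≡8; β=-2, v≡16 (mod 19); (8|19)=-1, (16|19)=+1; sign (−1)^0·-1^-2·+1^0 = +1.
(a,b)_13: α=1, u≡4; β=0, v≡5 (mod 13); (4|13)=+1, (5|13)=-1; sign (−1)^0·+1^0·-1^1 = -1.
(a,b)_23: α=0, u≡2; β=1, v≡15 (mod 23); (2|23)=+1, (15|23)=-1; sign (−1)^0·+1^1·-1^0 = +1.
(a,b)_3: α=-6, u≡1; β=3, v≡2 (mod 3); (1|3)=+1, (2|3)=-1; sign (−1)^0·+1^3·-1^-6 = +1.
(a,b)_17: α=0, u≡16; β=1, v≡16 (mod 17); (16|17)=+1, (16|17)=+1; sign (−1)^0·+1^1·+1^0 = +1.
(a,b)_5: α=2, u≡2; β=0, v≡1 (mod 5); (2|5)=-1, (1|5)=+1; sign (−1)^0·-1^0·+1^2 = +1.
(a,b)_2: α=8, β=7; u≡5, v≡5 (mod 8); ε(u)ε(v)=0·0, αω(v)=8·1, βω(u)=7·1; sum ≡ 1  ⇒  -1.
(13, 2346 / ℚ) ramifies at {2, 13}: a division algebra.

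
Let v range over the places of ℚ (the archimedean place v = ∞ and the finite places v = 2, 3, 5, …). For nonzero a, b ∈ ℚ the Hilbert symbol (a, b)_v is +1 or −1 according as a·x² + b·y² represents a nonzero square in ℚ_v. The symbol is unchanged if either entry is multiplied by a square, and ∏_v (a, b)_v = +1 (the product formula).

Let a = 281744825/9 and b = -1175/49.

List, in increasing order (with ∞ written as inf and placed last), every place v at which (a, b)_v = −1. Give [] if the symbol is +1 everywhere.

[19, 23, 41, 47]

Mod squares: a ≡ 11269793, b ≡ -47. Check v ∈ {∞, 2, 3, 5, 7, 17, 19, 23, 37, 41, 47}.
v=37: a=37^1·(≡18), b=37^0·(≡10) mod 37; (18|37)=-1, (10|37)=+1; (−1)^{1·0·18}·(-1)^0·(+1)^1 = +1.
v=41: a=41^1·(≡25), b=41^0·(≡12) mod 41; (25|41)=+1, (12|41)=-1; (−1)^{1·0·20}·(+1)^0·(-1)^1 = -1.
v=5: a=5^2·(≡2), b=5^2·(≡2) mod 5; (2|5)=-1, (2|5)=-1; (−1)^{2·2·2}·(-1)^2·(-1)^2 = +1.
v=17: a=17^1·(≡3), b=17^0·(≡1) mod 17; (3|17)=-1, (1|17)=+1; (−1)^{1·0·8}·(-1)^0·(+1)^1 = +1.
v=19: a=19^1·(≡16), b=19^0·(≡2) mod 19; (16|19)=+1, (2|19)=-1; (−1)^{1·0·9}·(+1)^0·(-1)^1 = -1.
v=7: a=7^0·(≡6), b=7^-2·(≡1) mod 7; (6|7)=-1, (1|7)=+1; (−1)^{0·-2·3}·(-1)^-2·(+1)^0 = +1.
v=23: a=23^1·(≡10), b=23^0·(≡7) mod 23; (10|23)=-1, (7|23)=-1; (−1)^{1·0·11}·(-1)^0·(-1)^1 = -1.
v=∞: 11269793 > 0 and -47 < 0  ⇒  (a,b)_∞ = +1.
v=47: a=47^0·(≡30), b=47^1·(≡11) mod 47; (30|47)=-1, (11|47)=-1; (−1)^{0·1·23}·(-1)^1·(-1)^0 = -1.
v=3: a=3^-2·(≡2), b=3^0·(≡1) mod 3; (2|3)=-1, (1|3)=+1; (−1)^{-2·0·1}·(-1)^0·(+1)^-2 = +1.
v=2: v_2(a)=0, v_2(b)=0; units ≡ 1, 1 (mod 8); ε·ε+αω+βω = 0·0+0·0+0·0 ≡ 0  ⇒  (a,b)_2 = +1.
|Ram(11269793, -47)| = 4, even; anisotropic at {19, 23, 41, 47}.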